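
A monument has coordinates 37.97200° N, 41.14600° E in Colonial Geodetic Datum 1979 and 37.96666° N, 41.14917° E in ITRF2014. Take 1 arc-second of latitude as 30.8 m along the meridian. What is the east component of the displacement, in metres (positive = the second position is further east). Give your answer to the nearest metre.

Δφ = 37.96666° − 37.97200° = -0.00534°; Δλ = 41.14917° − 41.14600° = +0.00317°.
1° of latitude = 3600 × 30.80 = 110880 m.
ΔN = Δφ × 110880 = -592.1 m; ΔE = Δλ × 110880 × cos(37.97200°) = +0.00317 × 110880 × 0.788312 = 277.1 m.

ΔE = 277 m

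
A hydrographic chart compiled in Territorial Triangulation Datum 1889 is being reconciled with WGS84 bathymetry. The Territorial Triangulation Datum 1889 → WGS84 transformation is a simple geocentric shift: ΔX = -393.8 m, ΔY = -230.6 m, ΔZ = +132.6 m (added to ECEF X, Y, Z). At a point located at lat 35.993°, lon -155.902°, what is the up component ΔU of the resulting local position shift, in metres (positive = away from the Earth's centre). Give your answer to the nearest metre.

ΔU = 445 m

The local up (radial) axis is (cos φ cos λ, cos φ sin λ, sin φ), giving ΔU = 290.851 + 76.179 + 77.927 = 444.96 m.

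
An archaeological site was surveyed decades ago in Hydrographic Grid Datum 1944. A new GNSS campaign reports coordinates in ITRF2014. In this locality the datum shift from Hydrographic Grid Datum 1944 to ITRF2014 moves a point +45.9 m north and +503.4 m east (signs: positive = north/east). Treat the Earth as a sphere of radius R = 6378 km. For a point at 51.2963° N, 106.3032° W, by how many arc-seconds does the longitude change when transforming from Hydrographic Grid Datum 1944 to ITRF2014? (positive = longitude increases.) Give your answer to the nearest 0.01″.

Δλ = 26.04″

At latitude 51.2963°, cos φ = 0.625293.
One radian of longitude at latitude φ spans R cos φ, so Δλ = ΔE / (R cos φ) = 503.4 / (6378000 × 0.625293) = 1.2622e-04 rad = 26.036″.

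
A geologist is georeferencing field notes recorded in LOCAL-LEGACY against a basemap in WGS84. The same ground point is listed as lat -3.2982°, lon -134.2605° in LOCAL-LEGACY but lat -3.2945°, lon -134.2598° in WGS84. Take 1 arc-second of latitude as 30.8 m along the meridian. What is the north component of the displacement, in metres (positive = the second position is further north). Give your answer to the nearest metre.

ΔN = 410 m

Δφ = -3.2945° − -3.2982° = +0.0037°; Δλ = -134.2598° − -134.2605° = +0.0007°.
1° of latitude = 3600 × 30.80 = 110880 m.
ΔN = Δφ × 110880 = 410.3 m; ΔE = Δλ × 110880 × cos(-3.2982°) = +0.0007 × 110880 × 0.998344 = 77.5 m.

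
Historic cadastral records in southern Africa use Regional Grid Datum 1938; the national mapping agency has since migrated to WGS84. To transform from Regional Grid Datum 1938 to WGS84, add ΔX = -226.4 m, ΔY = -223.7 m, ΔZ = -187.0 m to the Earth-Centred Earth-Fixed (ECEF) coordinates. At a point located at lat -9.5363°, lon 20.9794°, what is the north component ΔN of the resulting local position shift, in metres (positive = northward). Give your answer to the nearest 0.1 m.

ΔN = -232.7 m

At φ = -9.5363°, λ = 20.9794°: sin φ = -0.165672, cos φ = 0.986181, sin λ = 0.358032, cos λ = 0.933709.
ΔN = −sin φ cos λ·ΔX − sin φ sin λ·ΔY + cos φ·ΔZ = −(-0.165672)(0.933709)(-226.4) − (-0.165672)(0.358032)(-223.7) + (0.986181)(-187.0) = -232.71 m.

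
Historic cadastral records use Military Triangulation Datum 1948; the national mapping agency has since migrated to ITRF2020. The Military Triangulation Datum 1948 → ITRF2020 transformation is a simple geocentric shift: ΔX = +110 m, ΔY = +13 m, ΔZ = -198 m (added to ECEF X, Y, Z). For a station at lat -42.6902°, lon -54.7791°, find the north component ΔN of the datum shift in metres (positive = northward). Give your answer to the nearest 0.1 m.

ΔN = -109.7 m

At φ = -42.6902°, λ = -54.7791°: sin φ = -0.678034, cos φ = 0.735031, sin λ = -0.816935, cos λ = 0.576730.
ΔN = −sin φ cos λ·ΔX − sin φ sin λ·ΔY + cos φ·ΔZ = −(-0.678034)(0.576730)(110) − (-0.678034)(-0.816935)(13) + (0.735031)(-198) = -109.72 m.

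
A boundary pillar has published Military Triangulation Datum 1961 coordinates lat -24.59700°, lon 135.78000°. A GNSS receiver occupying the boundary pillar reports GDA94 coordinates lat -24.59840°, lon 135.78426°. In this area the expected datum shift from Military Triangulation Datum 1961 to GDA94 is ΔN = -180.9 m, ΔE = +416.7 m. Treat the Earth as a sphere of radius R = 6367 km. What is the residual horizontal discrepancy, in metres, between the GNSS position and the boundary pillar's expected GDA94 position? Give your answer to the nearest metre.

29 m

Observed coordinate differences: Δφ = -0.00140°, Δλ = +0.00426°.
Converting to metres (1° lat = 111125 m, cos φ = 0.909258): observed ΔN = -155.6 m, observed ΔE = 430.4 m.
Subtracting the expected shift leaves a residual of -155.6 − (-180.9) = 25.3 m north and 430.4 − (416.7) = 13.7 m east.
Residual distance = √(25.3² + 13.7²) = 28.8 m.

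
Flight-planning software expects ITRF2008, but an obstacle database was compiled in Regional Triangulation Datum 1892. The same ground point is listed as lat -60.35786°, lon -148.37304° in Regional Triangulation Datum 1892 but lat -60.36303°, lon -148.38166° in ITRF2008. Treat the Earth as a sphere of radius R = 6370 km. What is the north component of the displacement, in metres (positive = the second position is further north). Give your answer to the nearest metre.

Δφ = -60.36303° − -60.35786° = -0.00517°; Δλ = -148.38166° − -148.37304° = -0.00862°.
1° along a meridian = πR/180 = 111177 m.
ΔN = Δφ × 111177 = -574.8 m; ΔE = Δλ × 111177 × cos(-60.35786°) = -0.00862 × 111177 × 0.494581 = -474.0 m.

ΔN = -575 m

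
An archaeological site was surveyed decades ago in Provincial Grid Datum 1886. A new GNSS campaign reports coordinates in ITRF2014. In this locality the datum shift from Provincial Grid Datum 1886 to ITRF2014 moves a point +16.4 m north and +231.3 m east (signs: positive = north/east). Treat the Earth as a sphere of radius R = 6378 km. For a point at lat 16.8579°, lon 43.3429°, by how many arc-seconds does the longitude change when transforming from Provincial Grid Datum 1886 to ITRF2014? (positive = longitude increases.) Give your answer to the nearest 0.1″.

Δλ = 7.8″

At latitude 16.8579°, cos φ = 0.957027.
One radian of longitude at latitude φ spans R cos φ, so Δλ = ΔE / (R cos φ) = 231.3 / (6378000 × 0.957027) = 3.7894e-05 rad = 7.816″.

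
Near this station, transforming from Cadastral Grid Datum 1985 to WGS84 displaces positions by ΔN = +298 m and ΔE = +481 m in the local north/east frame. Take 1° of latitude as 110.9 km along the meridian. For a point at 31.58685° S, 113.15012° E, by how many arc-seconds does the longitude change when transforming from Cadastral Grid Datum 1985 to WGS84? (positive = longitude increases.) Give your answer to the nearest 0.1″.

Δλ = 18.3″

At latitude -31.58685°, cos φ = 0.851847.
1° of longitude at this latitude = 110.9 × cos φ = 94.47 km, so Δλ = 481.0 / 94469.9 = 0.0050916° = 18.330″.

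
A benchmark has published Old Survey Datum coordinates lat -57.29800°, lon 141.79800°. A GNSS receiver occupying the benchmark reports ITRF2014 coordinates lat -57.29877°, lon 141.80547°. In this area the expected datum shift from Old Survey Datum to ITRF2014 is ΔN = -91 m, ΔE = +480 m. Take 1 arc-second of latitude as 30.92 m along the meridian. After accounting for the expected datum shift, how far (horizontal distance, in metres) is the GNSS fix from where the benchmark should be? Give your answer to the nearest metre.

31 m

Observed coordinate differences: Δφ = -0.00077°, Δλ = +0.00747°.
Converting to metres (1° lat = 111312 m, cos φ = 0.540270): observed ΔN = -85.7 m, observed ΔE = 449.2 m.
Subtracting the expected shift leaves a residual of -85.7 − (-91) = 5.3 m north and 449.2 − (480) = -30.8 m east.
Residual distance = √(5.3² + (-30.8)²) = 31.2 m.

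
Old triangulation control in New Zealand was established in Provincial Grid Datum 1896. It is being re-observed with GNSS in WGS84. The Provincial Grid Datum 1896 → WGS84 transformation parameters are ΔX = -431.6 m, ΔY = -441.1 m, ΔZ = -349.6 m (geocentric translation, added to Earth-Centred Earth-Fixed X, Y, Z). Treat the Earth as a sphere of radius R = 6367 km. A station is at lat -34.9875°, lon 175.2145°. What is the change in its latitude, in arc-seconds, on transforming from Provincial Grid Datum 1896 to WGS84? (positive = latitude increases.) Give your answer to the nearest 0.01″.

Δφ = -1.97″

sin φ = -0.573398, cos φ = 0.819277, sin λ = 0.083426, cos λ = -0.996514.
North component: ΔN = −sin φ cos λ·ΔX − sin φ sin λ·ΔY + cos φ·ΔZ = −(-0.573398)(-0.996514)(-431.6) − (-0.573398)(0.083426)(-441.1) + (0.819277)(-349.6) = -60.90 m.
1° of latitude spans πR/180 = 111125 m, so Δφ = -60.90 / 111125 × 3600 = -1.973″.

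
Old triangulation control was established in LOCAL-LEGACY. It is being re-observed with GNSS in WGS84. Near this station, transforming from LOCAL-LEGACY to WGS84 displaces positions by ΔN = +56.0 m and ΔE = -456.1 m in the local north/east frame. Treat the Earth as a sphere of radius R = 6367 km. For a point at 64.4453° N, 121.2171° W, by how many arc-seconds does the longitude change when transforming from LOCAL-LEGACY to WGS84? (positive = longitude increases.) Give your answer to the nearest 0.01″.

At latitude 64.4453°, cos φ = 0.431373.
One radian of longitude at latitude φ spans R cos φ, so Δλ = ΔE / (R cos φ) = -456.1 / (6367000 × 0.431373) = -1.6606e-04 rad = -34.253″.

Δλ = -34.25″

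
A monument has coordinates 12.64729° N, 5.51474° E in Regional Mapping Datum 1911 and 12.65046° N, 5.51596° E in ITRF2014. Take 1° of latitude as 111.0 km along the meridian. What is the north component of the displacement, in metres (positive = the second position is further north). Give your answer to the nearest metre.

Δφ = 12.65046° − 12.64729° = +0.00317°; Δλ = 5.51596° − 5.51474° = +0.00122°.
ΔN = Δφ × 111000 = 351.9 m; ΔE = Δλ × 111000 × cos(12.64729°) = +0.00122 × 111000 × 0.975736 = 132.1 m.

ΔN = 352 m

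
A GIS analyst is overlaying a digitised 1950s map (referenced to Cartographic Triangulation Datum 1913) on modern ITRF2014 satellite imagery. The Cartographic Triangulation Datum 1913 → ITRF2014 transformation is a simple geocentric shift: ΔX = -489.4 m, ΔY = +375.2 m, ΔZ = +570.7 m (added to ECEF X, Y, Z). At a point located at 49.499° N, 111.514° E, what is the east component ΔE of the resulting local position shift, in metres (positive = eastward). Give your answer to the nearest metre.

At φ = 49.499°, λ = 111.514°: sin φ = 0.760395, cos φ = 0.649461, sin λ = 0.930328, cos λ = -0.366729.
ΔE = −sin λ·ΔX + cos λ·ΔY = −(0.930328)·(-489.4) + (-0.366729)·(375.2) = 317.71 m.

ΔE = 318 m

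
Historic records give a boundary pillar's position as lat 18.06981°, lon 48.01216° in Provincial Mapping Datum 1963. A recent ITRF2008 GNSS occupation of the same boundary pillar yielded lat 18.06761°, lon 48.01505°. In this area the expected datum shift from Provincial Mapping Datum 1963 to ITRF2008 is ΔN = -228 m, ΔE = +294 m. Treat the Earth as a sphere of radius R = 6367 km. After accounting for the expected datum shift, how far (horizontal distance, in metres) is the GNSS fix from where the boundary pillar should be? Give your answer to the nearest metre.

Observed coordinate differences: Δφ = -0.00220°, Δλ = +0.00289°.
Converting to metres (1° lat = 111125 m, cos φ = 0.950679): observed ΔN = -244.5 m, observed ΔE = 305.3 m.
Subtracting the expected shift leaves a residual of -244.5 − (-228) = -16.5 m north and 305.3 − (294) = 11.3 m east.
Residual distance = √((-16.5)² + 11.3²) = 20.0 m.

20 m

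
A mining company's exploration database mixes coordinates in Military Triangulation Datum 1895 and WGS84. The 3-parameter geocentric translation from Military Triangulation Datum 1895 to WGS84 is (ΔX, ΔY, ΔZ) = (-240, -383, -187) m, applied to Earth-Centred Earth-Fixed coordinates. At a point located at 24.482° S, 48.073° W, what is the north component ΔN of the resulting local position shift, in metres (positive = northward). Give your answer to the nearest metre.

ΔN = -119 m

The local north axis is (−sin φ cos λ, −sin φ sin λ, cos φ), giving ΔN = -66.456 + 118.086 − 170.187 = -118.56 m.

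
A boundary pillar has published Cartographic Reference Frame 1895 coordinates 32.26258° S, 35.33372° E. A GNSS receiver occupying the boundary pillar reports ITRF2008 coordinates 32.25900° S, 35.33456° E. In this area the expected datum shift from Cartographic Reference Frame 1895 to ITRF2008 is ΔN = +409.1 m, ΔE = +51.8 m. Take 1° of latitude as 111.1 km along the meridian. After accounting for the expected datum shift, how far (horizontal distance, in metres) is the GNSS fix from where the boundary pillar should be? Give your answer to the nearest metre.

29 m

Observed coordinate differences: Δφ = +0.00358°, Δλ = +0.00084°.
Converting to metres (1° lat = 111100 m, cos φ = 0.845611): observed ΔN = 397.7 m, observed ΔE = 78.9 m.
Subtracting the expected shift leaves a residual of 397.7 − (409.1) = -11.4 m north and 78.9 − (51.8) = 27.1 m east.
Residual distance = √((-11.4)² + 27.1²) = 29.4 m.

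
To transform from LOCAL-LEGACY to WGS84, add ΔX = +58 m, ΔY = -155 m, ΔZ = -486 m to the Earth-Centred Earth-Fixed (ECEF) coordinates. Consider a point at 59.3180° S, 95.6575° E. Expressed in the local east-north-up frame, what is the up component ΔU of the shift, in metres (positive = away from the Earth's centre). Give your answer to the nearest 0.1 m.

ΔU = 336.3 m

At φ = -59.3180°, λ = 95.6575°: sin φ = -0.860013, cos φ = 0.510273, sin λ = 0.995129, cos λ = -0.098582.
ΔU = cos φ cos λ·ΔX + cos φ sin λ·ΔY + sin φ·ΔZ = (0.510273)(-0.098582)(58) + (0.510273)(0.995129)(-155) + (-0.860013)(-486) = 336.34 m.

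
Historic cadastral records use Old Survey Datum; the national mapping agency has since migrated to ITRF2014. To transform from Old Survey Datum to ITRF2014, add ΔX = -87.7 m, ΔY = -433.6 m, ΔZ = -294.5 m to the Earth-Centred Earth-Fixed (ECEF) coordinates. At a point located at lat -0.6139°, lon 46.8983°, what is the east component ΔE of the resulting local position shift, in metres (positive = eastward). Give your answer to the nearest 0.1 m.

ΔE = -232.2 m

The local east axis at (φ, λ) is (−sin λ, cos λ, 0), so ΔE = −sin(46.8983°)·(-87.7) + cos(46.8983°)·(-433.6) = -232.24 m.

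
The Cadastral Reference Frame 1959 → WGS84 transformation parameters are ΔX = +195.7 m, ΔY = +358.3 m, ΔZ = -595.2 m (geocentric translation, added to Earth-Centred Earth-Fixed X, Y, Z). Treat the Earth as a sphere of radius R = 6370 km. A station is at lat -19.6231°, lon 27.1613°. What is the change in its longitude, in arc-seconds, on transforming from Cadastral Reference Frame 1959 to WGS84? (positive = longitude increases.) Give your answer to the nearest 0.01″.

sin φ = -0.335831, cos φ = 0.941922, sin λ = 0.456497, cos λ = 0.889725.
East component: ΔE = −sin λ·ΔX + cos λ·ΔY = −(0.456497)(195.7) + (0.889725)(358.3) = 229.45 m.
1° of latitude spans πR/180 = 111177 m; at latitude φ, 1° of longitude spans that × cos φ = 104720.5 m, so Δλ = 229.45 / 104720.5 × 3600 = 7.888″.

Δλ = 7.89″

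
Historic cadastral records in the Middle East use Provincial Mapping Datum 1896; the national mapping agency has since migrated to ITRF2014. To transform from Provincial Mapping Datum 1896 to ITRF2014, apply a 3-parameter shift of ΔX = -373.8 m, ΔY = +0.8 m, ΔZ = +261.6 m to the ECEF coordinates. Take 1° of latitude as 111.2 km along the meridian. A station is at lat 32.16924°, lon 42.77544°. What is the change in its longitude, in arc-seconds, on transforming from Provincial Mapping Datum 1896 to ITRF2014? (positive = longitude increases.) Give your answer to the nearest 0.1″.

Δλ = 9.7″

sin φ = 0.532422, cos φ = 0.846479, sin λ = 0.679127, cos λ = 0.734021.
East component: ΔE = −sin λ·ΔX + cos λ·ΔY = −(0.679127)(-373.8) + (0.734021)(0.8) = 254.44 m.
1° of latitude spans 111200 m; at latitude φ, 1° of longitude spans that × cos φ = 94128.5 m, so Δλ = 254.44 / 94128.5 × 3600 = 9.731″.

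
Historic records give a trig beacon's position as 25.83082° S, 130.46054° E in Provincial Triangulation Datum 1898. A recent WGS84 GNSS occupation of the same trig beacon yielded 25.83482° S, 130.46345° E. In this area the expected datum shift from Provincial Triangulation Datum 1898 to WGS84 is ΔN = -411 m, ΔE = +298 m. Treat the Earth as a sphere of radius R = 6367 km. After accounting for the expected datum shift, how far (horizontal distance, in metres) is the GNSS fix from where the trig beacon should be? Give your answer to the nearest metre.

34 m

Observed coordinate differences: Δφ = -0.00400°, Δλ = +0.00291°.
Converting to metres (1° lat = 111125 m, cos φ = 0.900085): observed ΔN = -444.5 m, observed ΔE = 291.1 m.
Subtracting the expected shift leaves a residual of -444.5 − (-411) = -33.5 m north and 291.1 − (298) = -6.9 m east.
Residual distance = √((-33.5)² + (-6.9)²) = 34.2 m.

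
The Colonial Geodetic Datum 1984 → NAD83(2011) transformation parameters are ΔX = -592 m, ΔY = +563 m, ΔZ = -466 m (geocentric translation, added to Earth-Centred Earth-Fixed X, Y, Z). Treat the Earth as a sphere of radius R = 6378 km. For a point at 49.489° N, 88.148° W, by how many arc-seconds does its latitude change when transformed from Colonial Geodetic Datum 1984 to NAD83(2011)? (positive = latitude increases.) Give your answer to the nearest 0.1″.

sin φ = 0.760281, cos φ = 0.649594, sin λ = -0.999478, cos λ = 0.032318.
North component: ΔN = −sin φ cos λ·ΔX − sin φ sin λ·ΔY + cos φ·ΔZ = −(0.760281)(0.032318)(-592) − (0.760281)(-0.999478)(563) + (0.649594)(-466) = 139.65 m.
1° of latitude spans πR/180 = 111317 m, so Δφ = 139.65 / 111317 × 3600 = 4.516″.

Δφ = 4.5″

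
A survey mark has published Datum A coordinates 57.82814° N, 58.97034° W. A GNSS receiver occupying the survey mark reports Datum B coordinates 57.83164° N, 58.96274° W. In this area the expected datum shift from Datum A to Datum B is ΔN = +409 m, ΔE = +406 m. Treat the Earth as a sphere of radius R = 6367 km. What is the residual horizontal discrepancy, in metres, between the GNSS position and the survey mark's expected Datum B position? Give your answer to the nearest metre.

Observed coordinate differences: Δφ = +0.00350°, Δλ = +0.00760°.
Converting to metres (1° lat = 111125 m, cos φ = 0.532461): observed ΔN = 388.9 m, observed ΔE = 449.7 m.
Subtracting the expected shift leaves a residual of 388.9 − (409) = -20.1 m north and 449.7 − (406) = 43.7 m east.
Residual distance = √((-20.1)² + 43.7²) = 48.1 m.

48 m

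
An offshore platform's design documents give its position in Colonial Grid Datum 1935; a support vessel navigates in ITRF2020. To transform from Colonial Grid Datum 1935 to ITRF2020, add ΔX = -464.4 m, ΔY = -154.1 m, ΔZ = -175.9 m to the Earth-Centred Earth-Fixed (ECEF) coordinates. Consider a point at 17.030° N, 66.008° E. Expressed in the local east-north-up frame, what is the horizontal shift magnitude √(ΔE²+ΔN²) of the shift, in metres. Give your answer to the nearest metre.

The local east axis at (φ, λ) is (−sin λ, cos λ, 0), so ΔE = −sin(66.008°)·(-464.4) + cos(66.008°)·(-154.1) = 361.62 m.
The local north axis is (−sin φ cos λ, −sin φ sin λ, cos φ), giving ΔN = 55.303 + 41.232 − 168.187 = -71.65 m.
Horizontal magnitude = √(ΔE² + ΔN²) = √(361.62² + (-71.65)²) = 368.65 m.

369 m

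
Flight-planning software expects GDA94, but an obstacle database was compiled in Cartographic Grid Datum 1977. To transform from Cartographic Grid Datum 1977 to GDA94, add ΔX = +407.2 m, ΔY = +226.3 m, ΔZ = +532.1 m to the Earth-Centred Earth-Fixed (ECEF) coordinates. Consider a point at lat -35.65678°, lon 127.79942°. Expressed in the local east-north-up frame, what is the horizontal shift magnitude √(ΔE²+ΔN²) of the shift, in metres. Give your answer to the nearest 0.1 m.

604.1 m

The local east axis at (φ, λ) is (−sin λ, cos λ, 0), so ΔE = −sin(127.79942°)·407.2 + cos(127.79942°)·226.3 = -460.45 m.
The local north axis is (−sin φ cos λ, −sin φ sin λ, cos φ), giving ΔN = -145.483 + 104.235 + 432.344 = 391.10 m.
Horizontal magnitude = √(ΔE² + ΔN²) = √((-460.45)² + 391.10²) = 604.13 m.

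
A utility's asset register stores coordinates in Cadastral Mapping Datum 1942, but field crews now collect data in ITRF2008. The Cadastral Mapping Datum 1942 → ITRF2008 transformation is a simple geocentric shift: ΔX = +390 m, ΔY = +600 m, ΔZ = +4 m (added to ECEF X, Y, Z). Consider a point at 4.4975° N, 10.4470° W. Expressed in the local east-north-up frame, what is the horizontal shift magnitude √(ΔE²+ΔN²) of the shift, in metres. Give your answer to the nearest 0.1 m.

The local east axis at (φ, λ) is (−sin λ, cos λ, 0), so ΔE = −sin(-10.4470°)·390 + cos(-10.4470°)·600 = 660.77 m.
The local north axis is (−sin φ cos λ, −sin φ sin λ, cos φ), giving ΔN = -30.075 + 8.531 + 3.988 = -17.56 m.
Horizontal magnitude = √(ΔE² + ΔN²) = √(660.77² + (-17.56)²) = 661.00 m.

661.0 m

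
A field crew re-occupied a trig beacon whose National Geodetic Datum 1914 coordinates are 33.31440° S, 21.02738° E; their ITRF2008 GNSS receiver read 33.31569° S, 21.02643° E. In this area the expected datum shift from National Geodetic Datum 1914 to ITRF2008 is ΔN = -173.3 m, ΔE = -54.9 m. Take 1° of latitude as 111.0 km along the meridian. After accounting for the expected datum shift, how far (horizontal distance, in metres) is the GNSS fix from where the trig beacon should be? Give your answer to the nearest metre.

Observed coordinate differences: Δφ = -0.00129°, Δλ = -0.00095°.
Converting to metres (1° lat = 111000 m, cos φ = 0.835669): observed ΔN = -143.2 m, observed ΔE = -88.1 m.
Subtracting the expected shift leaves a residual of -143.2 − (-173.3) = 30.1 m north and -88.1 − (-54.9) = -33.2 m east.
Residual distance = √(30.1² + (-33.2)²) = 44.8 m.

45 m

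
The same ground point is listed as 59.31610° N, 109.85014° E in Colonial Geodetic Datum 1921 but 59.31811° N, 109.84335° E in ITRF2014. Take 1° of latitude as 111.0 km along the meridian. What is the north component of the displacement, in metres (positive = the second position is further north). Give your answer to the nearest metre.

ΔN = 223 m

Δφ = 59.31811° − 59.31610° = +0.00201°; Δλ = 109.84335° − 109.85014° = -0.00679°.
ΔN = Δφ × 111000 = 223.1 m; ΔE = Δλ × 111000 × cos(59.31610°) = -0.00679 × 111000 × 0.510301 = -384.6 m.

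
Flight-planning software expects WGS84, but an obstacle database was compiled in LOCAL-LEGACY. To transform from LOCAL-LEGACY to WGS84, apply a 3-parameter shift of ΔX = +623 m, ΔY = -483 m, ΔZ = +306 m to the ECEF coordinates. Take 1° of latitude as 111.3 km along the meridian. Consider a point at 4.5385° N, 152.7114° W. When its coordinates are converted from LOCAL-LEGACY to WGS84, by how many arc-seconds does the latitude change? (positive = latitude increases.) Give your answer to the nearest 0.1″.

sin φ = 0.079129, cos φ = 0.996864, sin λ = -0.458473, cos λ = -0.888708.
North component: ΔN = −sin φ cos λ·ΔX − sin φ sin λ·ΔY + cos φ·ΔZ = −(0.079129)(-0.888708)(623) − (0.079129)(-0.458473)(-483) + (0.996864)(306) = 331.33 m.
1° of latitude spans 111300 m, so Δφ = 331.33 / 111300 × 3600 = 10.717″.

Δφ = 10.7″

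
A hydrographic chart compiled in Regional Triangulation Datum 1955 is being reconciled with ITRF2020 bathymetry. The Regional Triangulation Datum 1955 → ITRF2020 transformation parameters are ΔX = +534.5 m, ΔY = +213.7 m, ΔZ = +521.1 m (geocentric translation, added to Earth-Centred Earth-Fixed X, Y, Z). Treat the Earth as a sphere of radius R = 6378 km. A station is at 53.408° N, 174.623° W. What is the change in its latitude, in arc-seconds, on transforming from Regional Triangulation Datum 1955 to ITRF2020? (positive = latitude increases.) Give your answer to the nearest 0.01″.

sin φ = 0.802901, cos φ = 0.596113, sin λ = -0.093709, cos λ = -0.995600.
North component: ΔN = −sin φ cos λ·ΔX − sin φ sin λ·ΔY + cos φ·ΔZ = −(0.802901)(-0.995600)(534.5) − (0.802901)(-0.093709)(213.7) + (0.596113)(521.1) = 753.97 m.
1° of latitude spans πR/180 = 111317 m, so Δφ = 753.97 / 111317 × 3600 = 24.384″.

Δφ = 24.38″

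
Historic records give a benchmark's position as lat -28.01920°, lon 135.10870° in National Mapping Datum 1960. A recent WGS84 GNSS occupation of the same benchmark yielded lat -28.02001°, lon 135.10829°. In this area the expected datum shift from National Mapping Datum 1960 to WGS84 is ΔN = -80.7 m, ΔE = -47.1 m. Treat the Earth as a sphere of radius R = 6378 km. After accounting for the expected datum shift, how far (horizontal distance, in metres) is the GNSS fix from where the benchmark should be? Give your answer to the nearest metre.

12 m

Observed coordinate differences: Δφ = -0.00081°, Δλ = -0.00041°.
Converting to metres (1° lat = 111317 m, cos φ = 0.882790): observed ΔN = -90.2 m, observed ΔE = -40.3 m.
Subtracting the expected shift leaves a residual of -90.2 − (-80.7) = -9.5 m north and -40.3 − (-47.1) = 6.8 m east.
Residual distance = √((-9.5)² + 6.8²) = 11.7 m.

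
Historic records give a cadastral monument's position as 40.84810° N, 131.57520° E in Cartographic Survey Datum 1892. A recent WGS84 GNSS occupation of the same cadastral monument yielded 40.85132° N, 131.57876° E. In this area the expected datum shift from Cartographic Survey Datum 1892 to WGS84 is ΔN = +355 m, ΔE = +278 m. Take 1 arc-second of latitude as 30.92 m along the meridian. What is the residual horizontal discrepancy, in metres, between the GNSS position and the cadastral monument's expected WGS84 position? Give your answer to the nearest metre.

Observed coordinate differences: Δφ = +0.00322°, Δλ = +0.00356°.
Converting to metres (1° lat = 111312 m, cos φ = 0.756446): observed ΔN = 358.4 m, observed ΔE = 299.8 m.
Subtracting the expected shift leaves a residual of 358.4 − (355) = 3.4 m north and 299.8 − (278) = 21.8 m east.
Residual distance = √(3.4² + 21.8²) = 22.0 m.

22 m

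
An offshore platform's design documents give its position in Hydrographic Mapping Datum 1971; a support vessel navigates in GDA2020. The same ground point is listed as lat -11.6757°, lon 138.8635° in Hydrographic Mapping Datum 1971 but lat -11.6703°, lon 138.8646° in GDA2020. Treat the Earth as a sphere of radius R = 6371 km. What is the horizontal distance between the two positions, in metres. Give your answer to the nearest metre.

Δφ = -11.6703° − -11.6757° = +0.0054°; Δλ = 138.8646° − 138.8635° = +0.0011°.
1° along a meridian = πR/180 = 111195 m.
ΔN = Δφ × 111195 = 600.5 m; ΔE = Δλ × 111195 × cos(-11.6757°) = +0.0011 × 111195 × 0.979309 = 119.8 m.
Distance = √(ΔE² + ΔN²) = √(119.8² + 600.5²) = 612.3 m.

612 m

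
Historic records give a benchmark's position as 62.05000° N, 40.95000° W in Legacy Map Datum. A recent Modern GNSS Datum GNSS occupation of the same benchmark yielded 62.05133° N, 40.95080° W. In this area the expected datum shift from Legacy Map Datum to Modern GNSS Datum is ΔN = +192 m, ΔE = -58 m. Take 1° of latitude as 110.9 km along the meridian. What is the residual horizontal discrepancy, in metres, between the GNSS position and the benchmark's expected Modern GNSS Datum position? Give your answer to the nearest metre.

47 m

Observed coordinate differences: Δφ = +0.00133°, Δλ = -0.00080°.
Converting to metres (1° lat = 110900 m, cos φ = 0.468701): observed ΔN = 147.5 m, observed ΔE = -41.6 m.
Subtracting the expected shift leaves a residual of 147.5 − (192) = -44.5 m north and -41.6 − (-58) = 16.4 m east.
Residual distance = √((-44.5)² + 16.4²) = 47.4 m.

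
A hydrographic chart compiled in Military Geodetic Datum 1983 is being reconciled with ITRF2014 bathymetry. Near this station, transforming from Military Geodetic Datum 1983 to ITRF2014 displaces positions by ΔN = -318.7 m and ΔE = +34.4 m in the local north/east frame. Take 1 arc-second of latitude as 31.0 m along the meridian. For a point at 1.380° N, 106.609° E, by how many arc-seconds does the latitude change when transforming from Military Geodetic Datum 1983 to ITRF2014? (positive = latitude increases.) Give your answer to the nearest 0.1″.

1″ of latitude = 31.00 m, so Δφ = -318.7 / 31.00 = -10.281″.

Δφ = -10.3″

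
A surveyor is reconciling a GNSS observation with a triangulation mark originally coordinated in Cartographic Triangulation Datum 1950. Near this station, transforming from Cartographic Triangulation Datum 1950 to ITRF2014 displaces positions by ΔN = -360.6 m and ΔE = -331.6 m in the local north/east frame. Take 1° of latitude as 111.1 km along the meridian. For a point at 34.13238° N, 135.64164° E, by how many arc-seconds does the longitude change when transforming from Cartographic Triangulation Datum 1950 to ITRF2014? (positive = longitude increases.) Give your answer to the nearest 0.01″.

Δλ = -12.98″

At latitude 34.13238°, cos φ = 0.827743.
1° of longitude at this latitude = 111.1 × cos φ = 91.96 km, so Δλ = -331.6 / 91962.3 = -0.0036058° = -12.981″.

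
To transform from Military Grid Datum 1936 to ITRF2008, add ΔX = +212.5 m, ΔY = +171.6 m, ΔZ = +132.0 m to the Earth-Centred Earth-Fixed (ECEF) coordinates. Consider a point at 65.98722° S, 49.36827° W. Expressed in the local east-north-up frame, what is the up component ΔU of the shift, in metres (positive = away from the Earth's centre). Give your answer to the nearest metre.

ΔU = -117 m

At φ = -65.98722°, λ = -49.36827°: sin φ = -0.913455, cos φ = 0.406940, sin λ = -0.758911, cos λ = 0.651195.
ΔU = cos φ cos λ·ΔX + cos φ sin λ·ΔY + sin φ·ΔZ = (0.406940)(0.651195)(212.5) + (0.406940)(-0.758911)(171.6) + (-0.913455)(132.0) = -117.26 m.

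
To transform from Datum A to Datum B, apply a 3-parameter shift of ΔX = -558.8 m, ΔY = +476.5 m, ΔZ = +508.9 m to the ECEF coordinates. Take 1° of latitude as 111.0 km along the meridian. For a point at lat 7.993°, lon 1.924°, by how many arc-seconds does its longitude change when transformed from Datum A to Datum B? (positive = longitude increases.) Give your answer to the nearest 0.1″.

sin φ = 0.139052, cos φ = 0.990285, sin λ = 0.033574, cos λ = 0.999436.
East component: ΔE = −sin λ·ΔX + cos λ·ΔY = −(0.033574)(-558.8) + (0.999436)(476.5) = 494.99 m.
1° of latitude spans 111000 m; at latitude φ, 1° of longitude spans that × cos φ = 109921.6 m, so Δλ = 494.99 / 109921.6 × 3600 = 16.211″.

Δλ = 16.2″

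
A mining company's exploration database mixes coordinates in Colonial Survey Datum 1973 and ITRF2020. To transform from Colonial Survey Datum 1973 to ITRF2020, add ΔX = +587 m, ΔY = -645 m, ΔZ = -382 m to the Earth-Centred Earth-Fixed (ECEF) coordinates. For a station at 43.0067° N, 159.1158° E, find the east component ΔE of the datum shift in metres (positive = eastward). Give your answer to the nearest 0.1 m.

At φ = 43.0067°, λ = 159.1158°: sin φ = 0.682084, cos φ = 0.731274, sin λ = 0.356480, cos λ = -0.934303.
ΔE = −sin λ·ΔX + cos λ·ΔY = −(0.356480)·(587) + (-0.934303)·(-645) = 393.37 m.

ΔE = 393.4 m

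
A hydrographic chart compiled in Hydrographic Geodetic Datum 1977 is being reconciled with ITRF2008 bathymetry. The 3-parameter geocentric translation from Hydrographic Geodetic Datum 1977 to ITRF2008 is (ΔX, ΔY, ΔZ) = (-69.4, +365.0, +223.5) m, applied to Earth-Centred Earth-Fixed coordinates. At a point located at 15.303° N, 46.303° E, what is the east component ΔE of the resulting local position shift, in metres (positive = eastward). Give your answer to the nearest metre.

ΔE = 302 m

The local east axis at (φ, λ) is (−sin λ, cos λ, 0), so ΔE = −sin(46.303°)·(-69.4) + cos(46.303°)·365.0 = 302.33 m.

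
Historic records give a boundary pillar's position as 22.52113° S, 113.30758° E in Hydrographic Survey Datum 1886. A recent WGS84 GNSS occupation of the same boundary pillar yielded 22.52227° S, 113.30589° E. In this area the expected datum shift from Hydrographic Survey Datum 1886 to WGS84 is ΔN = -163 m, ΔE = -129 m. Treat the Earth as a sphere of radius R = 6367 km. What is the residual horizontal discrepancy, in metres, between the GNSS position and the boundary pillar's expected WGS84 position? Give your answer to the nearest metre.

Observed coordinate differences: Δφ = -0.00114°, Δλ = -0.00169°.
Converting to metres (1° lat = 111125 m, cos φ = 0.923738): observed ΔN = -126.7 m, observed ΔE = -173.5 m.
Subtracting the expected shift leaves a residual of -126.7 − (-163) = 36.3 m north and -173.5 − (-129) = -44.5 m east.
Residual distance = √(36.3² + (-44.5)²) = 57.4 m.

57 m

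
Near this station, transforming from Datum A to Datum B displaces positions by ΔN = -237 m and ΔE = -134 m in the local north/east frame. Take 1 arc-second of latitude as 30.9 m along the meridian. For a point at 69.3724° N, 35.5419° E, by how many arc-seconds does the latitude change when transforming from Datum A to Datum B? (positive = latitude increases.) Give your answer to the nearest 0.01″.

Δφ = -7.67″

1″ of latitude = 30.90 m, so Δφ = -237.0 / 30.90 = -7.670″.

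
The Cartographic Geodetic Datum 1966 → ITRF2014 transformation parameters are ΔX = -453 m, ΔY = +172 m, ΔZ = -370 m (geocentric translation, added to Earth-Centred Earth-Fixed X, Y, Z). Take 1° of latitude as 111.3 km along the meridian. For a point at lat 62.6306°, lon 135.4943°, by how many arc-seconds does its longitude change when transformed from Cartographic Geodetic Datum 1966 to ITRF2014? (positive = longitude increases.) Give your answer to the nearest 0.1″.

Δλ = 13.7″

sin φ = 0.888061, cos φ = 0.459726, sin λ = 0.700980, cos λ = -0.713181.
East component: ΔE = −sin λ·ΔX + cos λ·ΔY = −(0.700980)(-453) + (-0.713181)(172) = 194.88 m.
1° of latitude spans 111300 m; at latitude φ, 1° of longitude spans that × cos φ = 51167.5 m, so Δλ = 194.88 / 51167.5 × 3600 = 13.711″.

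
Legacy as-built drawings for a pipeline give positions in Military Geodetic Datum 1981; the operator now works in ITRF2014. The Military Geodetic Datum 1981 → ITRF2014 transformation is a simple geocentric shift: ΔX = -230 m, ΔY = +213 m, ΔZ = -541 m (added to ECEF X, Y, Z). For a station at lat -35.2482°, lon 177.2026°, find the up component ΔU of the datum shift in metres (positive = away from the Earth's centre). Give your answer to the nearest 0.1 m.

The local up (radial) axis is (cos φ cos λ, cos φ sin λ, sin φ), giving ΔU = 187.608 + 8.489 + 312.222 = 508.32 m.

ΔU = 508.3 m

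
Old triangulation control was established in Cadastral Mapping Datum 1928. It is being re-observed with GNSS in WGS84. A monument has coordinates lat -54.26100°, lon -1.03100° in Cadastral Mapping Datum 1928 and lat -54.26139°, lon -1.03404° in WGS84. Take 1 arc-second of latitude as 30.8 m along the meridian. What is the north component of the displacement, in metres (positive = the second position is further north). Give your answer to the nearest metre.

ΔN = -43 m

Δφ = -54.26139° − -54.26100° = -0.00039°; Δλ = -1.03404° − -1.03100° = -0.00304°.
1° of latitude = 3600 × 30.80 = 110880 m.
ΔN = Δφ × 110880 = -43.2 m; ΔE = Δλ × 110880 × cos(-54.26100°) = -0.00304 × 110880 × 0.584094 = -196.9 m.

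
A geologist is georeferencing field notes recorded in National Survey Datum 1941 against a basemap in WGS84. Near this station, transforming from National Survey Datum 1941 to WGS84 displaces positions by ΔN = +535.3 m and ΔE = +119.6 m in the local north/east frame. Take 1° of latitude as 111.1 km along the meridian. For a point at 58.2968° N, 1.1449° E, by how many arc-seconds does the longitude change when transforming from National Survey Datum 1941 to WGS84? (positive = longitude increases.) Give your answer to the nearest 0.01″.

At latitude 58.2968°, cos φ = 0.525519.
1° of longitude at this latitude = 111.1 × cos φ = 58.39 km, so Δλ = 119.6 / 58385.2 = 0.0020485° = 7.374″.

Δλ = 7.37″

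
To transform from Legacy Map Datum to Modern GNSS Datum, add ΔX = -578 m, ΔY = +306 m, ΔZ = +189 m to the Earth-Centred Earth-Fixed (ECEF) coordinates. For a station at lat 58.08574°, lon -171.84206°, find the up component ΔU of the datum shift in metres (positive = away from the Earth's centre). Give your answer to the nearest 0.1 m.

The local up (radial) axis is (cos φ cos λ, cos φ sin λ, sin φ), giving ΔU = 302.467 − 22.955 + 160.431 = 439.94 m.

ΔU = 439.9 m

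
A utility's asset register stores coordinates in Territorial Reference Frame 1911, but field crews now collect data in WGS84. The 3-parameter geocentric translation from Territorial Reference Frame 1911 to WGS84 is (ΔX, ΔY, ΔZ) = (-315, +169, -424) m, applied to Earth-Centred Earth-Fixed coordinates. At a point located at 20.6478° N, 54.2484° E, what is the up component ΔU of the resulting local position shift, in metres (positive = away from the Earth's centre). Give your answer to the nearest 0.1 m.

ΔU = -193.4 m

The local up (radial) axis is (cos φ cos λ, cos φ sin λ, sin φ), giving ΔU = -172.224 + 128.343 − 149.512 = -193.39 m.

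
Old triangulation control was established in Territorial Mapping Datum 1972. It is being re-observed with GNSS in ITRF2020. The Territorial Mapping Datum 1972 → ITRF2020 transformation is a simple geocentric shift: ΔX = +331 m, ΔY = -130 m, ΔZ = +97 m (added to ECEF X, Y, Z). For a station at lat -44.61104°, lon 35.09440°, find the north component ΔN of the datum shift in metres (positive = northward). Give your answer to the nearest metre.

ΔN = 207 m

At φ = -44.61104°, λ = 35.09440°: sin φ = -0.702290, cos φ = 0.711891, sin λ = 0.574925, cos λ = 0.818206.
ΔN = −sin φ cos λ·ΔX − sin φ sin λ·ΔY + cos φ·ΔZ = −(-0.702290)(0.818206)(331) − (-0.702290)(0.574925)(-130) + (0.711891)(97) = 206.76 m.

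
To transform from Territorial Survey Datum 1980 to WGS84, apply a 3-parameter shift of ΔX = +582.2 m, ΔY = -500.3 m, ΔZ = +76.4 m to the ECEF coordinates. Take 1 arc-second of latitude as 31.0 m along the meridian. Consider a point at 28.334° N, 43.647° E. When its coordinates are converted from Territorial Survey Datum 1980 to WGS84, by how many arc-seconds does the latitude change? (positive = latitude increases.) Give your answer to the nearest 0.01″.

Δφ = 1.01″

sin φ = 0.474611, cos φ = 0.880196, sin λ = 0.690213, cos λ = 0.723606.
North component: ΔN = −sin φ cos λ·ΔX − sin φ sin λ·ΔY + cos φ·ΔZ = −(0.474611)(0.723606)(582.2) − (0.474611)(0.690213)(-500.3) + (0.880196)(76.4) = 31.19 m.
1° of latitude spans 3600 × 31.00 = 111600 m, so Δφ = 31.19 / 111600 × 3600 = 1.006″.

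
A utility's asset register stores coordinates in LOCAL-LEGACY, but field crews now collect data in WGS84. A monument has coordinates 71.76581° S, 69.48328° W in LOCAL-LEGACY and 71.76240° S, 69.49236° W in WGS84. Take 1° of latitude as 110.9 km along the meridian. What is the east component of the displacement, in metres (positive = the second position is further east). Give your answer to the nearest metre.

Δφ = -71.76240° − -71.76581° = +0.00341°; Δλ = -69.49236° − -69.48328° = -0.00908°.
ΔN = Δφ × 110900 = 378.2 m; ΔE = Δλ × 110900 × cos(-71.76581°) = -0.00908 × 110900 × 0.312902 = -315.1 m.

ΔE = -315 m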